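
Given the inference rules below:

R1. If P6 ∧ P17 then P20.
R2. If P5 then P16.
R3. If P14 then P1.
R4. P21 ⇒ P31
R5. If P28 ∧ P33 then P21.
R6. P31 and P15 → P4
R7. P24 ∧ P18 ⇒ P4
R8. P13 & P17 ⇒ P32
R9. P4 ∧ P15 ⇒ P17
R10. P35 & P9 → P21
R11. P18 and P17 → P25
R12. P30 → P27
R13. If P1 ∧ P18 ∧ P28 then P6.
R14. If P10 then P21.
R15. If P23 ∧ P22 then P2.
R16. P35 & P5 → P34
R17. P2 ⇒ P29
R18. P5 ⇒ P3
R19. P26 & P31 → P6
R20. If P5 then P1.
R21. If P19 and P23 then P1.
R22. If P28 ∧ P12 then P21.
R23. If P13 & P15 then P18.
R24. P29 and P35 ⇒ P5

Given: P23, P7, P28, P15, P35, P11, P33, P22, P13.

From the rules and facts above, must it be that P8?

No

Forward chaining from the given facts derives: P21, P2, P29, P18, P5, P16, P31, P4, P17, P25, P34, P3, P1, P32, P6, P20.
No rule has P8 as its conclusion, and it is not among the given facts.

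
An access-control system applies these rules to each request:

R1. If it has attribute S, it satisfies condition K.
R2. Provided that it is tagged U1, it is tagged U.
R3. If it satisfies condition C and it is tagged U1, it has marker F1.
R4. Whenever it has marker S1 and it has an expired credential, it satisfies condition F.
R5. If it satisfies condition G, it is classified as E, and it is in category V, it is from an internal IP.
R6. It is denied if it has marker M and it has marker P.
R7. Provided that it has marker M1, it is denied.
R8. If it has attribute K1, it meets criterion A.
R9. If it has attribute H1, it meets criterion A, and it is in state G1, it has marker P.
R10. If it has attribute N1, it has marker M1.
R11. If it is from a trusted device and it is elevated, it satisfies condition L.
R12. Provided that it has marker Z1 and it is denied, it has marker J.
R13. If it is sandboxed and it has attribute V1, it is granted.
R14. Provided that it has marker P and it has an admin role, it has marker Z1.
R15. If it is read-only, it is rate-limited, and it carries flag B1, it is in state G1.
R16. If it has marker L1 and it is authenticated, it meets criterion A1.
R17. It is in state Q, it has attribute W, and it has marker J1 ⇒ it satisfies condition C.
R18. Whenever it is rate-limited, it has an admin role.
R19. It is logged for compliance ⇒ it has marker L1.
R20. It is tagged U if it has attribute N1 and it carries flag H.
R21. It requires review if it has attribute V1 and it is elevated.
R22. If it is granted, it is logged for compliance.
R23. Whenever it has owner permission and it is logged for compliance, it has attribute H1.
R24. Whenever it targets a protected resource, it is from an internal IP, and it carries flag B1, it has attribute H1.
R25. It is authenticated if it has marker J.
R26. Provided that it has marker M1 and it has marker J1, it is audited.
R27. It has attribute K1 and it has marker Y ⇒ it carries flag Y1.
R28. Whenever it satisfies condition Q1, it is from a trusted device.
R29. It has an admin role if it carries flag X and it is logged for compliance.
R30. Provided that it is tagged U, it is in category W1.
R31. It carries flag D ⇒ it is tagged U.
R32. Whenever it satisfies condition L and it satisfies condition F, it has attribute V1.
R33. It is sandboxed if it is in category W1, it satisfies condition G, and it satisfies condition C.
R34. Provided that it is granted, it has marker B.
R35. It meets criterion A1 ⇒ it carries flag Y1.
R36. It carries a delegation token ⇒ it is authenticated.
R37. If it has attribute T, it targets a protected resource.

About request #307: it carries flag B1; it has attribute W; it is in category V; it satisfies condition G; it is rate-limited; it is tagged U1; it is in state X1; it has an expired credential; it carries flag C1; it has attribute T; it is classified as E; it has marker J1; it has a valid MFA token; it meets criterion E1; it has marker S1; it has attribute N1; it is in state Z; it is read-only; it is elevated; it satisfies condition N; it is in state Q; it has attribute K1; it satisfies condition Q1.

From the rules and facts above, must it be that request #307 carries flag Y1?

Yes

By R2 (it is tagged U1): it is tagged U.
By R4 (it has marker S1, it has an expired credential): it satisfies condition F.
By R5 (it satisfies condition G, it is classified as E, it is in category V): it is from an internal IP.
By R8 (it has attribute K1): it meets criterion A.
By R10 (it has attribute N1): it has marker M1.
By R15 (it is read-only, it is rate-limited, it carries flag B1): it is in state G1.
By R17 (it is in state Q, it has attribute W, it has marker J1): it satisfies condition C.
By R18 (it is rate-limited): it has an admin role.
By R28 (it satisfies condition Q1): it is from a trusted device.
By R30 (it is tagged U): it is in category W1.
By R33 (it is in category W1, it satisfies condition G, it satisfies condition C): it is sandboxed.
By R37 (it has attribute T): it targets a protected resource.
By R7 (it has marker M1): it is denied.
By R11 (it is from a trusted device, it is elevated): it satisfies condition L.
By R24 (it targets a protected resource, it is from an internal IP, it carries flag B1): it has attribute H1.
By R32 (it satisfies condition L, it satisfies condition F): it has attribute V1.
By R9 (it has attribute H1, it meets criterion A, it is in state G1): it has marker P.
By R13 (it is sandboxed, it has attribute V1): it is granted.
By R14 (it has marker P, it has an admin role): it has marker Z1.
By R22 (it is granted): it is logged for compliance.
By R12 (it has marker Z1, it is denied): it has marker J.
By R19 (it is logged for compliance): it has marker L1.
By R25 (it has marker J): it is authenticated.
By R16 (it has marker L1, it is authenticated): it meets criterion A1.
By R35 (it meets criterion A1): it carries flag Y1.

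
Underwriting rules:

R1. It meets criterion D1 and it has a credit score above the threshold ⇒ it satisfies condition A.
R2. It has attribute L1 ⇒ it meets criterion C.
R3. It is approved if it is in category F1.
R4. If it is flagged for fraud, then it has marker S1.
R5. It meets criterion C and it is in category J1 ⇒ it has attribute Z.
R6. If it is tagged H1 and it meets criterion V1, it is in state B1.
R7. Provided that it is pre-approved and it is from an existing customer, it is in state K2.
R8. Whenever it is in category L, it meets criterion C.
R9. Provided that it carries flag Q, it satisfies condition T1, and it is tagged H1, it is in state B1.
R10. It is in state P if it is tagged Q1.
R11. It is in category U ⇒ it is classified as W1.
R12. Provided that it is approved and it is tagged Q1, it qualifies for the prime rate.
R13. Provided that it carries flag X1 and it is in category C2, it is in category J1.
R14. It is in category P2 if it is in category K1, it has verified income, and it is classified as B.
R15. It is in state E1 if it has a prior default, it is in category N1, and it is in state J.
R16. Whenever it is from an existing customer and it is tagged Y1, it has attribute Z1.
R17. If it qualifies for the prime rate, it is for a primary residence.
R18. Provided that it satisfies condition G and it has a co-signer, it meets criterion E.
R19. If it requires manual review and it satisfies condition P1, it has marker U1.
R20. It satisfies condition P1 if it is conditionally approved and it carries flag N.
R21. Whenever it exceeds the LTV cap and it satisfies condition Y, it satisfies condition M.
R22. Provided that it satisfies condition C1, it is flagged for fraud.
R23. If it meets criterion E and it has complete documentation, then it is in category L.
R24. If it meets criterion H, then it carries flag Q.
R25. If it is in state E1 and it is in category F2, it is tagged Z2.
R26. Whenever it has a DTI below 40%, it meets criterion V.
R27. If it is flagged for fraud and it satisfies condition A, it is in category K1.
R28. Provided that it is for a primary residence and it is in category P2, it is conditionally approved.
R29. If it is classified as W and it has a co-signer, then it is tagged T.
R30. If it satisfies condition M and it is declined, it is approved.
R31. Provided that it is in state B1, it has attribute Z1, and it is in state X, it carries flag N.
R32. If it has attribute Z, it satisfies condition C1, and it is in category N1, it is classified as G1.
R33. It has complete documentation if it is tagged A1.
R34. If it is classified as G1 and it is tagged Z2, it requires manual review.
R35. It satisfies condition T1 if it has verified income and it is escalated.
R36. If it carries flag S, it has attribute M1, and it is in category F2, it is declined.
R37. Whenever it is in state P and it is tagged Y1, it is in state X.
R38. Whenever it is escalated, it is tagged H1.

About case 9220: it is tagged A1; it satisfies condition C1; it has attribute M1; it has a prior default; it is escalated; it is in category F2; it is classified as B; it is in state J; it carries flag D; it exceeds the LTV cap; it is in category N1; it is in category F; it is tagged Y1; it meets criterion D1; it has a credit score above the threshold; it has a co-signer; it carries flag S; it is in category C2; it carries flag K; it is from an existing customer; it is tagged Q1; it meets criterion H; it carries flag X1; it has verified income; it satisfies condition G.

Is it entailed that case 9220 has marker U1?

No

Forward chaining from the given facts derives: satisfies condition A, is in state P, is in category J1, is in state E1, has attribute Z1, meets criterion E, is flagged for fraud, carries flag Q, is tagged Z2, is in category K1, has complete documentation, satisfies condition T1, is declined, is in state X, is tagged H1, has marker S1, is in state B1, is in category P2, is in category L, carries flag N, meets criterion C, has attribute Z, is classified as G1, requires manual review.
The only rule concluding "it has marker U1" is R19, which needs "it satisfies condition P1"; that is never established.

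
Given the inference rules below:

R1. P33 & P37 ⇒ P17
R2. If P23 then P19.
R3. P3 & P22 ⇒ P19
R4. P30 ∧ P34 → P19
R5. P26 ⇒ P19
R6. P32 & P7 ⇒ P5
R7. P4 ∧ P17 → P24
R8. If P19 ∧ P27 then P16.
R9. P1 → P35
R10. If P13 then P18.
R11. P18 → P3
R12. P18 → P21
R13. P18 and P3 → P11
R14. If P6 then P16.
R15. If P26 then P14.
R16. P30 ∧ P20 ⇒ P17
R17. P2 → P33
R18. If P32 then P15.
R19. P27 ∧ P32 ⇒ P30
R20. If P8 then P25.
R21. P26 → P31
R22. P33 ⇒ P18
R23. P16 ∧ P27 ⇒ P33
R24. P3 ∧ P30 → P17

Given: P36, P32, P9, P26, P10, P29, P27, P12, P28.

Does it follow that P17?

Yes

P19  (by R5: P26)
P16  (by R8: P19, P27)
P30  (by R19: P27, P32)
P33  (by R23: P16, P27)
P18  (by R22: P33)
P3  (by R11: P18)
P17  (by R24: P3, P30)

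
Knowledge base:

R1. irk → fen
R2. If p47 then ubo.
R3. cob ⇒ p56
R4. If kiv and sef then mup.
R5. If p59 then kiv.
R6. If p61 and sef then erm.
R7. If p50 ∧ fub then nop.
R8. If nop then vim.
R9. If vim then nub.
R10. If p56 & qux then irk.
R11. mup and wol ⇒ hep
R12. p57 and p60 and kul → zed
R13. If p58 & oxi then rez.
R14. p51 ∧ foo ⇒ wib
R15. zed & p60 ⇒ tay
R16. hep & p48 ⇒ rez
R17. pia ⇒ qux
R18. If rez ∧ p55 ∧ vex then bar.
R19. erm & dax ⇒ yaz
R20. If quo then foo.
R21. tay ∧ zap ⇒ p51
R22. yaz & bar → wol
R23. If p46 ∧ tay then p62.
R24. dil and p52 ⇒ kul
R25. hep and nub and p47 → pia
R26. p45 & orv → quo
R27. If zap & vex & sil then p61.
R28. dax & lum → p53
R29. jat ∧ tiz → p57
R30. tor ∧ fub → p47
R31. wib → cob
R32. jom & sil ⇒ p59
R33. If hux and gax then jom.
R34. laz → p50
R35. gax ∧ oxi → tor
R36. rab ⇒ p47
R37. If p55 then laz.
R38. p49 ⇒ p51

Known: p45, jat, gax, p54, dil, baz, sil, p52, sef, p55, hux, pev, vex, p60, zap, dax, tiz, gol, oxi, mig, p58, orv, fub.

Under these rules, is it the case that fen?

Yes

rez  (by R13: p58, oxi)
bar  (by R18: rez, p55, vex)
kul  (by R24: dil, p52)
quo  (by R26: p45, orv)
p61  (by R27: zap, vex, sil)
p57  (by R29: jat, tiz)
jom  (by R33: hux, gax)
tor  (by R35: gax, oxi)
laz  (by R37: p55)
erm  (by R6: p61, sef)
zed  (by R12: p57, p60, kul)
tay  (by R15: zed, p60)
yaz  (by R19: erm, dax)
foo  (by R20: quo)
p51  (by R21: tay, zap)
wol  (by R22: yaz, bar)
p47  (by R30: tor, fub)
p59  (by R32: jom, sil)
p50  (by R34: laz)
kiv  (by R5: p59)
nop  (by R7: p50, fub)
vim  (by R8: nop)
nub  (by R9: vim)
wib  (by R14: p51, foo)
cob  (by R31: wib)
p56  (by R3: cob)
mup  (by R4: kiv, sef)
hep  (by R11: mup, wol)
pia  (by R25: hep, nub, p47)
qux  (by R17: pia)
irk  (by R10: p56, qux)
fen  (by R1: irk)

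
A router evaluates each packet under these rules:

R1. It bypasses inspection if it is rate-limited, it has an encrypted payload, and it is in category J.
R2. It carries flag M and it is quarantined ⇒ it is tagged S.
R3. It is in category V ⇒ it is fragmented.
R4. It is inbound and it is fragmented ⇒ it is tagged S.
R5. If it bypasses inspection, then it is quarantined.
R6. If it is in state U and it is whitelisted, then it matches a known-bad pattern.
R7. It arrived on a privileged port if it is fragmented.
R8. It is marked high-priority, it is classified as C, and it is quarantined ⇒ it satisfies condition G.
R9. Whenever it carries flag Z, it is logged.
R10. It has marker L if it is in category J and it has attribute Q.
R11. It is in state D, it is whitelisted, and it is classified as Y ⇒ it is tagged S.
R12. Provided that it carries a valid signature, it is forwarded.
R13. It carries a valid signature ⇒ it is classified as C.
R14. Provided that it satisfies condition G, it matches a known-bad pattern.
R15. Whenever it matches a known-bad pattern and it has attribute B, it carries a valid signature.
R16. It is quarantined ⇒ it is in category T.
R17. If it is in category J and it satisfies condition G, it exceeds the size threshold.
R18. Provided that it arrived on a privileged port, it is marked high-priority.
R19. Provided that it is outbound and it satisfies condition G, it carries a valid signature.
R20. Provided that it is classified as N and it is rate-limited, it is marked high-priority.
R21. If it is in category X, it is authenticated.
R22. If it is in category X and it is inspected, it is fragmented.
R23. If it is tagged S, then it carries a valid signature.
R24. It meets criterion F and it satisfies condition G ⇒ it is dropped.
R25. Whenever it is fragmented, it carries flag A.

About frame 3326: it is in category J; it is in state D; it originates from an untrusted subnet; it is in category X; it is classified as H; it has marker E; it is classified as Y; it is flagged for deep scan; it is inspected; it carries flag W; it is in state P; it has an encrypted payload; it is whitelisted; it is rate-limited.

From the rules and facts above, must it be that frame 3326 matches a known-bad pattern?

By R1 (it is rate-limited, it has an encrypted payload, it is in category J): it bypasses inspection.
By R5 (it bypasses inspection): it is quarantined.
By R11 (it is in state D, it is whitelisted, it is classified as Y): it is tagged S.
By R22 (it is in category X, it is inspected): it is fragmented.
By R23 (it is tagged S): it carries a valid signature.
By R7 (it is fragmented): it arrived on a privileged port.
By R13 (it carries a valid signature): it is classified as C.
By R18 (it arrived on a privileged port): it is marked high-priority.
By R8 (it is marked high-priority, it is classified as C, it is quarantined): it satisfies condition G.
By R14 (it satisfies condition G): it matches a known-bad pattern.

Yes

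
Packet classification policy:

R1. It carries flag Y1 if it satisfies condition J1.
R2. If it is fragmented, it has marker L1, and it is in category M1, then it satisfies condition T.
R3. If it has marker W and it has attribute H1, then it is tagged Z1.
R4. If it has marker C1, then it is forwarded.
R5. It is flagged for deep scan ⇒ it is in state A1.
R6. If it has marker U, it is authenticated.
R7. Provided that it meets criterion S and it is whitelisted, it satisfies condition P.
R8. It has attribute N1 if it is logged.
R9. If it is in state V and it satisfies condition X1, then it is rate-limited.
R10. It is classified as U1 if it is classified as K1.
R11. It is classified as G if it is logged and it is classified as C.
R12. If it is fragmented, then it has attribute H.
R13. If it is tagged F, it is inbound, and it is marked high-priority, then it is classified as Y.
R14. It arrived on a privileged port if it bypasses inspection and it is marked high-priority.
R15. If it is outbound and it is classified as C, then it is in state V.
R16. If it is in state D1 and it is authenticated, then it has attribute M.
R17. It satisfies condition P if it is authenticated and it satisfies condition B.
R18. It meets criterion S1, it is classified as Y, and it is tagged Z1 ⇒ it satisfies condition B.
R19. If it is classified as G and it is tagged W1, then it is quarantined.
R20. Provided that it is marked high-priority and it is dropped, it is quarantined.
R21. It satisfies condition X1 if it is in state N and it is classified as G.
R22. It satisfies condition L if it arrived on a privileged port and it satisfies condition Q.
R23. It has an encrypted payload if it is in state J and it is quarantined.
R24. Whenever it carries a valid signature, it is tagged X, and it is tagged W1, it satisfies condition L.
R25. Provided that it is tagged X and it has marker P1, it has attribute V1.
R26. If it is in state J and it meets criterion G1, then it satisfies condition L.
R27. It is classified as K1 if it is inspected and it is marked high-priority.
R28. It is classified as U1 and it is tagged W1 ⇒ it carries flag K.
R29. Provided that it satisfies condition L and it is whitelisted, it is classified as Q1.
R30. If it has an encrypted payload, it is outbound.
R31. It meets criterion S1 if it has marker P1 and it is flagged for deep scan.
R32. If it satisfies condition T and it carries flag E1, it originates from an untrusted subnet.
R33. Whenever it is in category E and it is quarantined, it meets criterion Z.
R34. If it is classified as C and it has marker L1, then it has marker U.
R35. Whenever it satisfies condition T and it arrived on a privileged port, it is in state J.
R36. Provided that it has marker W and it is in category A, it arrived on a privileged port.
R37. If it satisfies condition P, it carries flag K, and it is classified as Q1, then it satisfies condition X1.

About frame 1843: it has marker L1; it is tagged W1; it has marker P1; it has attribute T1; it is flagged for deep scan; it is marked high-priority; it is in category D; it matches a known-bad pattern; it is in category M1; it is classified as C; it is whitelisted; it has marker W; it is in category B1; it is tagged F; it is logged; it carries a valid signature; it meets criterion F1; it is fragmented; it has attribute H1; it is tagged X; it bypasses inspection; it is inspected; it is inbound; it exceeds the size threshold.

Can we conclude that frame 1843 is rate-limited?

Yes

By R2 (it is fragmented, it has marker L1, it is in category M1): it satisfies condition T.
By R3 (it has marker W, it has attribute H1): it is tagged Z1.
By R11 (it is logged, it is classified as C): it is classified as G.
By R13 (it is tagged F, it is inbound, it is marked high-priority): it is classified as Y.
By R14 (it bypasses inspection, it is marked high-priority): it arrived on a privileged port.
By R19 (it is classified as G, it is tagged W1): it is quarantined.
By R24 (it carries a valid signature, it is tagged X, it is tagged W1): it satisfies condition L.
By R27 (it is inspected, it is marked high-priority): it is classified as K1.
By R29 (it satisfies condition L, it is whitelisted): it is classified as Q1.
By R31 (it has marker P1, it is flagged for deep scan): it meets criterion S1.
By R34 (it is classified as C, it has marker L1): it has marker U.
By R35 (it satisfies condition T, it arrived on a privileged port): it is in state J.
By R6 (it has marker U): it is authenticated.
By R10 (it is classified as K1): it is classified as U1.
By R18 (it meets criterion S1, it is classified as Y, it is tagged Z1): it satisfies condition B.
By R23 (it is in state J, it is quarantined): it has an encrypted payload.
By R28 (it is classified as U1, it is tagged W1): it carries flag K.
By R30 (it has an encrypted payload): it is outbound.
By R15 (it is outbound, it is classified as C): it is in state V.
By R17 (it is authenticated, it satisfies condition B): it satisfies condition P.
By R37 (it satisfies condition P, it carries flag K, it is classified as Q1): it satisfies condition X1.
By R9 (it is in state V, it satisfies condition X1): it is rate-limited.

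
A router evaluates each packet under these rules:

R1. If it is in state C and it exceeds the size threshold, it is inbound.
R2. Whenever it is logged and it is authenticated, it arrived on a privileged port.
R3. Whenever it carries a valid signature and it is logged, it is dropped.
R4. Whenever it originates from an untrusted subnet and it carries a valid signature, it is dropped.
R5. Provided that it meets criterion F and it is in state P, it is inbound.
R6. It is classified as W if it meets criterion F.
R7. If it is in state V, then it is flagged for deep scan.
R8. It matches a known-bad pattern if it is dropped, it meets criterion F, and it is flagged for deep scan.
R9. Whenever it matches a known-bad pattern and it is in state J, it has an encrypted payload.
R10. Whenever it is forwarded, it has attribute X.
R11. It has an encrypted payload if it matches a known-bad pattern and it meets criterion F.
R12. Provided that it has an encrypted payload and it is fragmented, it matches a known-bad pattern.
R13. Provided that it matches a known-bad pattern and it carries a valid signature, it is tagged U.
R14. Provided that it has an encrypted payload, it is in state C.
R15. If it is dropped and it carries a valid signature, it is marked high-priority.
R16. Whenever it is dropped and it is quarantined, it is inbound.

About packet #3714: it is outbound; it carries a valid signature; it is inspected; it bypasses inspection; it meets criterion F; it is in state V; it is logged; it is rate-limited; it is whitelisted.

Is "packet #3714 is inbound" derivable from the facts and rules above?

No

Forward chaining from the given facts derives: is dropped, is classified as W, is flagged for deep scan, matches a known-bad pattern, has an encrypted payload, is tagged U, is in state C, is marked high-priority.
Rules concluding "it is inbound": R1 needs "it exceeds the size threshold"; R5 needs "it is in state P"; R16 needs "it is quarantined" — none of these are established.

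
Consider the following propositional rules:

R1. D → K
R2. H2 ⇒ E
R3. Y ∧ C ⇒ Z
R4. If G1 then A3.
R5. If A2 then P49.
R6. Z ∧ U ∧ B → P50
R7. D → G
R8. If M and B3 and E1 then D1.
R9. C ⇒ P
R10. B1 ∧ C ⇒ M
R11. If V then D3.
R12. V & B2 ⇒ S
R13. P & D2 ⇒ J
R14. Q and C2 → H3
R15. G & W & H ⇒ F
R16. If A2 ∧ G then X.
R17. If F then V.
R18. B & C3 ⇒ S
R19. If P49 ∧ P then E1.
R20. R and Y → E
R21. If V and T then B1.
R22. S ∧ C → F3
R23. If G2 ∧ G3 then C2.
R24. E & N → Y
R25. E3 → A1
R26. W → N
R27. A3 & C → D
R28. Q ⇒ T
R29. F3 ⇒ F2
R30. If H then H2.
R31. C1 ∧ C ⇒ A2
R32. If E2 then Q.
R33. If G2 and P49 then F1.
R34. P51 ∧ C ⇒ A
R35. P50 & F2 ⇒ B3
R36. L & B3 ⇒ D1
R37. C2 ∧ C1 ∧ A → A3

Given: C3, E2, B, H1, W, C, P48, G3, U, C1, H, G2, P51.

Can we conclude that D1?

P  (by R9: C)
S  (by R18: B, C3)
F3  (by R22: S, C)
C2  (by R23: G2, G3)
N  (by R26: W)
F2  (by R29: F3)
H2  (by R30: H)
A2  (by R31: C1, C)
Q  (by R32: E2)
A  (by R34: P51, C)
A3  (by R37: C2, C1, A)
E  (by R2: H2)
P49  (by R5: A2)
E1  (by R19: P49, P)
Y  (by R24: E, N)
D  (by R27: A3, C)
T  (by R28: Q)
Z  (by R3: Y, C)
P50  (by R6: Z, U, B)
G  (by R7: D)
F  (by R15: G, W, H)
V  (by R17: F)
B1  (by R21: V, T)
B3  (by R35: P50, F2)
M  (by R10: B1, C)
D1  (by R8: M, B3, E1)

Yes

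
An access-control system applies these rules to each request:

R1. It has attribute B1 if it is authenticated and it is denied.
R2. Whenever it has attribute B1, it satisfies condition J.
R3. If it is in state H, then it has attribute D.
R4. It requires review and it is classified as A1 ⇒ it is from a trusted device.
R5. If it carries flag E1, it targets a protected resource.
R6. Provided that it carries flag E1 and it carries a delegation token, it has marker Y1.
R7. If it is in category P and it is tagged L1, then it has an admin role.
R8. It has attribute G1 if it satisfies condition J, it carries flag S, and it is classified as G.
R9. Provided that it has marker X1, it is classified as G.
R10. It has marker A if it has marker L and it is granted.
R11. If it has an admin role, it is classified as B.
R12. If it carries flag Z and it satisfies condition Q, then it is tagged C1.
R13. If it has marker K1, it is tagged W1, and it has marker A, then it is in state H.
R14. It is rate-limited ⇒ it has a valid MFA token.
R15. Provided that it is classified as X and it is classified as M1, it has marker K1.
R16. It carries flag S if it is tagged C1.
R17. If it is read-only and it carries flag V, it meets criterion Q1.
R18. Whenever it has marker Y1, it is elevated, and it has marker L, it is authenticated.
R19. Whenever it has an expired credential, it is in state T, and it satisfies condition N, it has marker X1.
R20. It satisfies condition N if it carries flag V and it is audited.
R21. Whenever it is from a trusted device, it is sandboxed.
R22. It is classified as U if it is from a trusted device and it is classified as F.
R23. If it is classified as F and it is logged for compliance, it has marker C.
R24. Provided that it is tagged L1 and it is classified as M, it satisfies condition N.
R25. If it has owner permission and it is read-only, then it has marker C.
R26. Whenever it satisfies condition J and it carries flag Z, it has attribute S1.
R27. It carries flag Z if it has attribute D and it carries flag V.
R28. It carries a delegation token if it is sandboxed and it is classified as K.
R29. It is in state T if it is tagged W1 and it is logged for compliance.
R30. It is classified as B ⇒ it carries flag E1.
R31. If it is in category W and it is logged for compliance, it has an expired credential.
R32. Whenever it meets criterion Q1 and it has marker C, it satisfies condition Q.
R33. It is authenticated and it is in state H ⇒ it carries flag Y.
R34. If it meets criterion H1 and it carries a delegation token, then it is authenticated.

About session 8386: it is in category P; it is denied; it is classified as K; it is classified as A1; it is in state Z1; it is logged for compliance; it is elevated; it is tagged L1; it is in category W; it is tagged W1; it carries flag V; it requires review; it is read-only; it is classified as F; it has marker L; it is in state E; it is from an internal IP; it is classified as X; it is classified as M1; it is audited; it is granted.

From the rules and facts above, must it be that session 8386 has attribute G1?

By R4 (it requires review, it is classified as A1): it is from a trusted device.
By R7 (it is in category P, it is tagged L1): it has an admin role.
By R10 (it has marker L, it is granted): it has marker A.
By R11 (it has an admin role): it is classified as B.
By R15 (it is classified as X, it is classified as M1): it has marker K1.
By R17 (it is read-only, it carries flag V): it meets criterion Q1.
By R20 (it carries flag V, it is audited): it satisfies condition N.
By R21 (it is from a trusted device): it is sandboxed.
By R23 (it is classified as F, it is logged for compliance): it has marker C.
By R28 (it is sandboxed, it is classified as K): it carries a delegation token.
By R29 (it is tagged W1, it is logged for compliance): it is in state T.
By R30 (it is classified as B): it carries flag E1.
By R31 (it is in category W, it is logged for compliance): it has an expired credential.
By R32 (it meets criterion Q1, it has marker C): it satisfies condition Q.
By R6 (it carries flag E1, it carries a delegation token): it has marker Y1.
By R13 (it has marker K1, it is tagged W1, it has marker A): it is in state H.
By R18 (it has marker Y1, it is elevated, it has marker L): it is authenticated.
By R19 (it has an expired credential, it is in state T, it satisfies condition N): it has marker X1.
By R1 (it is authenticated, it is denied): it has attribute B1.
By R2 (it has attribute B1): it satisfies condition J.
By R3 (it is in state H): it has attribute D.
By R9 (it has marker X1): it is classified as G.
By R27 (it has attribute D, it carries flag V): it carries flag Z.
By R12 (it carries flag Z, it satisfies condition Q): it is tagged C1.
By R16 (it is tagged C1): it carries flag S.
By R8 (it satisfies condition J, it carries flag S, it is classified as G): it has attribute G1.

Yes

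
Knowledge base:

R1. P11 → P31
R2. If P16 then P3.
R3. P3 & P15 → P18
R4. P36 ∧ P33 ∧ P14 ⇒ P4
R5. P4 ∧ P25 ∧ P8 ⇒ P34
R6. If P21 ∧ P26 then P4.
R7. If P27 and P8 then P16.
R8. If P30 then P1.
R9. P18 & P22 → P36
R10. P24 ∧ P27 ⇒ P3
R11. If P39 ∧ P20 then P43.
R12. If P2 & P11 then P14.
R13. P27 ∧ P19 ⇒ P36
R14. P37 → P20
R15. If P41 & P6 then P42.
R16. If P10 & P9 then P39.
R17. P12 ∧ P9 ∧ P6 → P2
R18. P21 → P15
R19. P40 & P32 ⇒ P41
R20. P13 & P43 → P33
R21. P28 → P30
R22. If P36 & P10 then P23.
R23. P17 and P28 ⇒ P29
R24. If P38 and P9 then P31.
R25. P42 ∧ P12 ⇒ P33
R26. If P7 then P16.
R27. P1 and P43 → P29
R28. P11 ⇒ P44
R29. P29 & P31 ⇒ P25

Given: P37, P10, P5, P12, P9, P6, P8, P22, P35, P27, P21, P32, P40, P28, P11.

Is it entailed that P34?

P31  (by R1: P11)
P16  (by R7: P27, P8)
P20  (by R14: P37)
P39  (by R16: P10, P9)
P2  (by R17: P12, P9, P6)
P15  (by R18: P21)
P41  (by R19: P40, P32)
P30  (by R21: P28)
P3  (by R2: P16)
P18  (by R3: P3, P15)
P1  (by R8: P30)
P36  (by R9: P18, P22)
P43  (by R11: P39, P20)
P14  (by R12: P2, P11)
P42  (by R15: P41, P6)
P33  (by R25: P42, P12)
P29  (by R27: P1, P43)
P25  (by R29: P29, P31)
P4  (by R4: P36, P33, P14)
P34  (by R5: P4, P25, P8)

Yes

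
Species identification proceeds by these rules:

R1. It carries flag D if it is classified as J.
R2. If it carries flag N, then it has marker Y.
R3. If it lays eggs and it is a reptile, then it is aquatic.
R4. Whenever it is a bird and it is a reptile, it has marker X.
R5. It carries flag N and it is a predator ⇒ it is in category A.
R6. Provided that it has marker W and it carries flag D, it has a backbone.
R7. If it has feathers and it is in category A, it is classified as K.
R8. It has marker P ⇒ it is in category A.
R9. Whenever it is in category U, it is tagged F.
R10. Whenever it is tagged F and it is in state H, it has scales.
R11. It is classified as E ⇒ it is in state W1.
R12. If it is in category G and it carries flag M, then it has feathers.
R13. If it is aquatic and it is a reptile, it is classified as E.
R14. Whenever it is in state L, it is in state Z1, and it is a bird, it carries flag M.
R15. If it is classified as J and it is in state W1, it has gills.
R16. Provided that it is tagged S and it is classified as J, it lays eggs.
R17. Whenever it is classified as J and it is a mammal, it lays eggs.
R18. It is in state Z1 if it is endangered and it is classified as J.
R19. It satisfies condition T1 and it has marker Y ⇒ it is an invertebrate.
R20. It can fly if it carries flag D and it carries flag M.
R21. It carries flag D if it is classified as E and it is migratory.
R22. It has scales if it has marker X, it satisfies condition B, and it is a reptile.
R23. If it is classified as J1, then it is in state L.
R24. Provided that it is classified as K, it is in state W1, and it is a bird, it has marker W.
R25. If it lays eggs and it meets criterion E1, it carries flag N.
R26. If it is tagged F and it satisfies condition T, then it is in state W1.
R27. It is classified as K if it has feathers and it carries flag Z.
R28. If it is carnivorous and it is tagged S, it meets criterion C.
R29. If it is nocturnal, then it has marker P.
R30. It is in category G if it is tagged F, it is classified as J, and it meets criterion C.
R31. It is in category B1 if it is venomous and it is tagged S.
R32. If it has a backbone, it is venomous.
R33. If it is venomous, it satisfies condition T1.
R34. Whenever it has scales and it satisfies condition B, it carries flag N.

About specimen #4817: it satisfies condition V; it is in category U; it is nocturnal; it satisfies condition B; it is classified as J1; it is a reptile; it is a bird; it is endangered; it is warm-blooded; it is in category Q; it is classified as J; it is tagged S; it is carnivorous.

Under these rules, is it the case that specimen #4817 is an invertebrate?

Yes

By R1 (it is classified as J): it carries flag D.
By R4 (it is a bird, it is a reptile): it has marker X.
By R9 (it is in category U): it is tagged F.
By R16 (it is tagged S, it is classified as J): it lays eggs.
By R18 (it is endangered, it is classified as J): it is in state Z1.
By R22 (it has marker X, it satisfies condition B, it is a reptile): it has scales.
By R23 (it is classified as J1): it is in state L.
By R28 (it is carnivorous, it is tagged S): it meets criterion C.
By R29 (it is nocturnal): it has marker P.
By R30 (it is tagged F, it is classified as J, it meets criterion C): it is in category G.
By R34 (it has scales, it satisfies condition B): it carries flag N.
By R2 (it carries flag N): it has marker Y.
By R3 (it lays eggs, it is a reptile): it is aquatic.
By R8 (it has marker P): it is in category A.
By R13 (it is aquatic, it is a reptile): it is classified as E.
By R14 (it is in state L, it is in state Z1, it is a bird): it carries flag M.
By R11 (it is classified as E): it is in state W1.
By R12 (it is in category G, it carries flag M): it has feathers.
By R7 (it has feathers, it is in category A): it is classified as K.
By R24 (it is classified as K, it is in state W1, it is a bird): it has marker W.
By R6 (it has marker W, it carries flag D): it has a backbone.
By R32 (it has a backbone): it is venomous.
By R33 (it is venomous): it satisfies condition T1.
By R19 (it satisfies condition T1, it has marker Y): it is an invertebrate.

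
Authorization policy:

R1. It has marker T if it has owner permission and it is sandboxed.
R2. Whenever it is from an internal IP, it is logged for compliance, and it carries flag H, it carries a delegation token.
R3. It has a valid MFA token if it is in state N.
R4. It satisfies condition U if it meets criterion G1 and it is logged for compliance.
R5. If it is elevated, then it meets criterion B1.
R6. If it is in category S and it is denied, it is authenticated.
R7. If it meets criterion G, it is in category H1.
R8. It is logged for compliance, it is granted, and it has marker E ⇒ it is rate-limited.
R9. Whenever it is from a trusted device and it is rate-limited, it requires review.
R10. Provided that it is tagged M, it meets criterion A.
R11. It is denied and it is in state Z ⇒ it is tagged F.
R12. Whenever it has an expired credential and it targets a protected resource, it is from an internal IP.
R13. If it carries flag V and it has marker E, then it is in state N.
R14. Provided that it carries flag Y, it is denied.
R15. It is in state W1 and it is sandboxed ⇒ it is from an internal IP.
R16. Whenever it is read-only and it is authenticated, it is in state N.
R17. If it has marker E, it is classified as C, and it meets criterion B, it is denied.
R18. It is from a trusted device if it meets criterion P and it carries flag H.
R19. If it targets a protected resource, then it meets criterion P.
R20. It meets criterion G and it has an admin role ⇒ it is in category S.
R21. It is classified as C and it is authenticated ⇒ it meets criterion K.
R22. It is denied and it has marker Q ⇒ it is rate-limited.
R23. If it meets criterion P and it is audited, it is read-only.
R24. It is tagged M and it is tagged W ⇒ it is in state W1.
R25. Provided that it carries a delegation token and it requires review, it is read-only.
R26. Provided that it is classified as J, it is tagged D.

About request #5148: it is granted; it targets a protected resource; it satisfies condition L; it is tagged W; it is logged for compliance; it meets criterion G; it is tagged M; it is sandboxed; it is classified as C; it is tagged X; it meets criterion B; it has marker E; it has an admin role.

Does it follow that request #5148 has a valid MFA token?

Forward chaining from the given facts derives: is in category H1, is rate-limited, meets criterion A, is denied, meets criterion P, is in category S, is in state W1, is authenticated, is from an internal IP, meets criterion K.
The only rule concluding "it has a valid MFA token" is R3, which needs "it is in state N"; that is never established.

No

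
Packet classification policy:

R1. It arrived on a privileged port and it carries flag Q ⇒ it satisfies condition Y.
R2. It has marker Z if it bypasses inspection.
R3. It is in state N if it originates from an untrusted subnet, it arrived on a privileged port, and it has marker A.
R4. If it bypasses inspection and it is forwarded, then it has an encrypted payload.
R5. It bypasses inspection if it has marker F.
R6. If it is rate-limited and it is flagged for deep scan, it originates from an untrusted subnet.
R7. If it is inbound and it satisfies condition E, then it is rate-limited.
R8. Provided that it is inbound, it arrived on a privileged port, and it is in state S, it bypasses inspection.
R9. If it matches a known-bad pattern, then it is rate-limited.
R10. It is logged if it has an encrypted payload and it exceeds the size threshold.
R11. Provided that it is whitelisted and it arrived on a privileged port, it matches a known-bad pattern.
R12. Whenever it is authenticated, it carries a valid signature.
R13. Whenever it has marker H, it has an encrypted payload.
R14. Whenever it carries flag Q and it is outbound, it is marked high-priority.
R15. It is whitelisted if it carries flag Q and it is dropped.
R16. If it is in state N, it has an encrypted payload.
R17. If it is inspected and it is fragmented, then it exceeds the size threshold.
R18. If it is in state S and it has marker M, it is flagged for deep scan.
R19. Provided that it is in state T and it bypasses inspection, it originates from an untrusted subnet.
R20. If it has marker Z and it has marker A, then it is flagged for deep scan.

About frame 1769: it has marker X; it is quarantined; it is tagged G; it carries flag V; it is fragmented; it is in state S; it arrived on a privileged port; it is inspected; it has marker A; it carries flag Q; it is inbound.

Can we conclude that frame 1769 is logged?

Forward chaining from the given facts derives: satisfies condition Y, bypasses inspection, exceeds the size threshold, has marker Z, is flagged for deep scan.
The only rule concluding "it is logged" is R10, which needs "it has an encrypted payload"; that is never established.

No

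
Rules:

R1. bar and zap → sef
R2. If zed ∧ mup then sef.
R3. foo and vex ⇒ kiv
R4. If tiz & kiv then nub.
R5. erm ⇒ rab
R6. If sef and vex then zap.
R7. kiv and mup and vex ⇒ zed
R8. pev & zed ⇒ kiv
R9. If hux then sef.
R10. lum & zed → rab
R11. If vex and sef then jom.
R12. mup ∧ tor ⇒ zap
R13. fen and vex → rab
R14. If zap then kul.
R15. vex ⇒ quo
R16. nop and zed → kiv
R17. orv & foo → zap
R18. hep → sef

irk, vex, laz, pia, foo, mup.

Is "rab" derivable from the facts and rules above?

Forward chaining from the given facts derives: kiv, zed, quo, sef, zap, jom, kul.
Rules concluding rab: R5 needs erm; R10 needs lum; R13 needs fen — none of these are established.

No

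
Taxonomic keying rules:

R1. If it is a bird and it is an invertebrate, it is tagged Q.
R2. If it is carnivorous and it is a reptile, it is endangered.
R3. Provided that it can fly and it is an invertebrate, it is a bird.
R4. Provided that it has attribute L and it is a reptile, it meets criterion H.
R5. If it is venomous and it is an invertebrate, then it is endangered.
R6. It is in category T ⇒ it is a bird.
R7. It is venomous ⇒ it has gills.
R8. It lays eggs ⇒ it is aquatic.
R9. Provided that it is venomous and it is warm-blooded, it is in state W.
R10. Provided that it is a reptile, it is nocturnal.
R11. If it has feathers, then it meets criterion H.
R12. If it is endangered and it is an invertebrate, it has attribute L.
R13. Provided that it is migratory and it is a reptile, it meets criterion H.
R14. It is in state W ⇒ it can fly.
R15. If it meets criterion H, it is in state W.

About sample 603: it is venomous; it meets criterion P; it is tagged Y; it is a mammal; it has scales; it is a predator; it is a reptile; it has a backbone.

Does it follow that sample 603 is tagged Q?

No

Forward chaining from the given facts derives: has gills, is nocturnal.
The only rule concluding "it is tagged Q" is R1, which needs "it is a bird"; that is never established.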